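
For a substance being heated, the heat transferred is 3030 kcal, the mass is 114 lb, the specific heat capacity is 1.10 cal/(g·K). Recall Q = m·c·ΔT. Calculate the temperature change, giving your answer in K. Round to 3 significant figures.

Rearranging: ΔT = Q/(m·c).
Q = 3030 kcal = 1.268×10^7 J; m = 114 lb = 51.71 kg; c = 1.10 cal/(g·K) = 4602 J/(kg·K).
ΔT = 53.27 K

53.3 K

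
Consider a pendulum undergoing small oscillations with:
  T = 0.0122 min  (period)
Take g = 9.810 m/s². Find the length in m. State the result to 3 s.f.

Rearranging T = 2π√(L/g) for L: L = g·(T/2π)².
T = 0.0122 min = 0.7320 s; g = 9.810 m/s².
L = 0.1331 m

0.133 m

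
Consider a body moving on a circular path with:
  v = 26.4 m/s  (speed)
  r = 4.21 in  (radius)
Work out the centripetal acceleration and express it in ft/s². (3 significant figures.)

a is given directly by: a = v²/r.
v = 26.4 m/s; r = 4.21 in = 0.1069 m.
a = 6518 m/s²
6518 m/s² × (1 ft/s² / 0.3048 m/s²) = 21383 ft/s²

21400 ft/s²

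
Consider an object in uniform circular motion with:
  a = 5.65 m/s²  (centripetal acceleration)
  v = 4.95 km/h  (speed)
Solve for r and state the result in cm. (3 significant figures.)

Solving a = v²/r for r: r = v²/a.
a = 5.65 m/s²; v = 4.95 km/h = 1.375 m/s.
r = 0.3346 m
0.3346 m × (1 cm / 0.01000 m) = 33.46 cm

33.5 cm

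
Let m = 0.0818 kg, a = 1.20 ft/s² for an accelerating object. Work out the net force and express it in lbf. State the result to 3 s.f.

F is given directly by: F = m·a.
m = 0.0818 kg; a = 1.20 ft/s² = 0.3658 m/s².
F = 0.02992 N
0.02992 N × (1 lbf / 4.448 N) = 0.006726 lbf

0.00673 lbf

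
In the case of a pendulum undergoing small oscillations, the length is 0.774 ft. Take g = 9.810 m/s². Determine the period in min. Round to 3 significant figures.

Directly: T = 2π√(L/g).
L = 0.774 ft = 0.2359 m; g = 9.810 m/s².
T = 0.9744 s
0.9744 s × (1 min / 60.00 s) = 0.01624 min

0.0162 min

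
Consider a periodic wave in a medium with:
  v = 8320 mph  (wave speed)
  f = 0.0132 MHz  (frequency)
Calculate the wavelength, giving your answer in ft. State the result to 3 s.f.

0.924 ft

Rearranging v = f·λ for λ: λ = v/f.
v = 8320 mph = 3719 m/s; f = 0.0132 MHz = 13200 Hz.
λ = 0.2818 m
0.2818 m × (1 ft / 0.3048 m) = 0.9244 ft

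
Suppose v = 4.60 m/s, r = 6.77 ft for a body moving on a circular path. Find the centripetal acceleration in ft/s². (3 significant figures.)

Directly: a = v²/r.
v = 4.60 m/s; r = 6.77 ft = 2.063 m.
a = 10.25 m/s²
10.25 m/s² × (1 ft/s² / 0.3048 m/s²) = 33.64 ft/s²

33.6 ft/s²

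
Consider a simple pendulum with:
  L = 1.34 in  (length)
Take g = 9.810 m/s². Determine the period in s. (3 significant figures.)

T is given directly by: T = 2π√(L/g).
L = 1.34 in = 0.03404 m; g = 9.810 m/s².
T = 0.3701 s

0.370 s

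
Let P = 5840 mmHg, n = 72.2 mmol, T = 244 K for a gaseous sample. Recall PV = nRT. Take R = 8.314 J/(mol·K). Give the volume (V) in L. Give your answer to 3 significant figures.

0.188 L

Solving PV = nRT for V: V = nRT/P.
P = 5840 mmHg = 7.786×10^5 Pa; n = 72.2 mmol = 0.07220 mol; T = 244 K; R = 8.314 J/(mol·K).
V = 1.881×10^-4 m³
1.881×10^-4 m³ × (1 L / 0.001000 m³) = 0.1881 L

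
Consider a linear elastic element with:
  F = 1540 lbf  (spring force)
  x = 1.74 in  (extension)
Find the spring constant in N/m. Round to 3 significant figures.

1.55×10^5 N/m

Rearranging: k = F/x.
F = 1540 lbf = 6850 N; x = 1.74 in = 0.04420 m.
k = 1.550×10^5 N/m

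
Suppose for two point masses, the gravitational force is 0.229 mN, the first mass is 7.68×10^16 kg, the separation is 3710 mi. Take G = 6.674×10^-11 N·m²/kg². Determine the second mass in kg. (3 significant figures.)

1590 kg

Rearranging F = G·m₁·m₂/r² for m₂: m₂ = F·r²/(G·m₁).
F = 0.229 mN = 2.290×10^-4 N; m₁ = 7.68×10^16 kg; r = 3710 mi = 5.971×10^6 m; G = 6.674×10^-11 N·m²/kg².
m₂ = 1593 kg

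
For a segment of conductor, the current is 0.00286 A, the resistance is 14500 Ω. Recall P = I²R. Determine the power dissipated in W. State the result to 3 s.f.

P is given directly by: P = I²R.
I = 0.00286 A; R = 14500 Ω.
P = 0.1186 W

0.119 W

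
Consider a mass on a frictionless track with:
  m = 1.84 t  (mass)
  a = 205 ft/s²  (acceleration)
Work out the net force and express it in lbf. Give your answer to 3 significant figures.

Directly: F = m·a.
m = 1.84 t = 1840 kg; a = 205 ft/s² = 62.48 m/s².
F = 1.150×10^5 N
1.150×10^5 N × (1 lbf / 4.448 N) = 25846 lbf

25800 lbf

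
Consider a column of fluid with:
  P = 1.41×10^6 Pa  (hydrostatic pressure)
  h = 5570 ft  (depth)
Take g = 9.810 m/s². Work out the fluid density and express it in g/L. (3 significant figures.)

Solving P = ρ·g·h for ρ: ρ = P/(g·h).
P = 1.41×10^6 Pa; h = 5570 ft = 1698 m; g = 9.810 m/s².
ρ = 84.66 kg/m³
Since 1 g/L = 1 kg/m³, 84.66 g/L.

84.7 g/L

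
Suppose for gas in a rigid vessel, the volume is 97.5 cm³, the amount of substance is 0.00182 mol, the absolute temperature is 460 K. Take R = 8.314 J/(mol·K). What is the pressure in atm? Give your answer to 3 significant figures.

0.705 atm

From the ideal-gas law: P = nRT/V.
V = 97.5 cm³ = 9.750×10^-5 m³; n = 0.00182 mol; T = 460 K; R = 8.314 J/(mol·K).
P = 71390 Pa
71390 Pa × (1 atm / 1.013×10^5 Pa) = 0.7046 atm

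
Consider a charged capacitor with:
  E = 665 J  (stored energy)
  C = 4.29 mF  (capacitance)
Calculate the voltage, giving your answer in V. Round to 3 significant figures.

557 V

Solving E = ½C·V² for V: V = √(2E/C).
E = 665 J; C = 4.29 mF = 0.004290 F.
V = 556.8 V  (the unit combination reduces to kg·m²/(A·s³) = V)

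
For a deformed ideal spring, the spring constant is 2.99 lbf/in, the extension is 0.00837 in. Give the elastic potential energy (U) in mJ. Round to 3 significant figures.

0.0118 mJ

U is given directly by: U = ½kx².
k = 2.99 lbf/in = 523.6 N/m; x = 0.00837 in = 2.126×10^-4 m.
U = 1.183×10^-5 J
1.183×10^-5 J × (1 mJ / 0.001000 J) = 0.01183 mJ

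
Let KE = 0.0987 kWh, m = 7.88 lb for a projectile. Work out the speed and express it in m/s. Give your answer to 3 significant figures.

446 m/s

Solving KE = ½mv² for v: v = √(2·KE/m).
KE = 0.0987 kWh = 3.553×10^5 J; m = 7.88 lb = 3.574 kg.
v = 445.9 m/s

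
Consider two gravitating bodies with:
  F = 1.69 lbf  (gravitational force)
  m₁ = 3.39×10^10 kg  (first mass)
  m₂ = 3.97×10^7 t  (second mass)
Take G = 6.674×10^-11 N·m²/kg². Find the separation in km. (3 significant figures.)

From Newton's law of gravitation: r = √(G·m₁m₂/F).
F = 1.69 lbf = 7.517 N; m₁ = 3.39×10^10 kg; m₂ = 3.97×10^7 t = 3.970×10^10 kg; G = 6.674×10^-11 N·m²/kg².
r = 1.093×10^5 m
1.093×10^5 m × (1 km / 1000 m) = 109.3 km

109 km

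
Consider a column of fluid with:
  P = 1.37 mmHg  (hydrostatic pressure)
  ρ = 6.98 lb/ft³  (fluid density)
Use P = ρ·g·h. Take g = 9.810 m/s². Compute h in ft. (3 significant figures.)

0.546 ft

Rearranging: h = P/(ρ·g).
P = 1.37 mmHg = 182.7 Pa; ρ = 6.98 lb/ft³ = 111.8 kg/m³; g = 9.810 m/s².
h = 0.1665 m
0.1665 m × (1 ft / 0.3048 m) = 0.5463 ft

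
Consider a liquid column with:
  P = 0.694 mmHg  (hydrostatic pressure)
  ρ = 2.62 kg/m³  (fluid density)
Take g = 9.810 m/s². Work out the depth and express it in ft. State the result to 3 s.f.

Rearranging P = ρ·g·h for h: h = P/(ρ·g).
P = 0.694 mmHg = 92.53 Pa; ρ = 2.62 kg/m³; g = 9.810 m/s².
h = 3.600 m
3.600 m × (1 ft / 0.3048 m) = 11.81 ft

11.8 ft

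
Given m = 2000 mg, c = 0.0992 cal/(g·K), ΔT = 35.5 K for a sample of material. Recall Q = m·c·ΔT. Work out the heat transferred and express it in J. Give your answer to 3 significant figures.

29.5 J

Q is given directly by: Q = mcΔT.
m = 2000 mg = 0.002000 kg; c = 0.0992 cal/(g·K) = 415.1 J/(kg·K); ΔT = 35.5 K.
Q = 29.47 J  (the unit combination reduces to kg·m²/s² = J)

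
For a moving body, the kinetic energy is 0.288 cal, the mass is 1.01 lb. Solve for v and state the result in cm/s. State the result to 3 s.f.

229 cm/s

Rearranging KE = ½mv² for v: v = √(2·KE/m).
KE = 0.288 cal = 1.205 J; m = 1.01 lb = 0.4581 kg.
v = 2.294 m/s
2.294 m/s × (1 cm/s / 0.01000 m/s) = 229.4 cm/s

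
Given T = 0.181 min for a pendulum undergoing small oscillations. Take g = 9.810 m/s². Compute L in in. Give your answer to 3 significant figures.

1150 in

Rearranging T = 2π√(L/g) for L: L = g·(T/2π)².
T = 0.181 min = 10.86 s; g = 9.810 m/s².
L = 29.31 m
29.31 m × (1 in / 0.02540 m) = 1154 in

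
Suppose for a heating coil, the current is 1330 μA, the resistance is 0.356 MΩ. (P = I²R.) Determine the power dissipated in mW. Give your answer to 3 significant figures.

Directly: P = I²R.
I = 1330 μA = 0.001330 A; R = 0.356 MΩ = 3.560×10^5 Ω.
P = 0.6297 W  (the unit combination reduces to kg·m²/s³ = W)
0.6297 W × (1 mW / 0.001000 W) = 629.7 mW

630 mW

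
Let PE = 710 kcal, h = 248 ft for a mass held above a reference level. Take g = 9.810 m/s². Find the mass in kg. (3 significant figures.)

Rearranging PE = m·g·h for m: m = PE/(g·h).
PE = 710 kcal = 2.971×10^6 J; h = 248 ft = 75.59 m; g = 9.810 m/s².
m = 4006 kg

4010 kg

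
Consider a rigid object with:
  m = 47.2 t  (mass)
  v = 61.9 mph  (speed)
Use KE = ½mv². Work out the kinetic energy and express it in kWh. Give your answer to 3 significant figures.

Directly: KE = ½mv².
m = 47.2 t = 47200 kg; v = 61.9 mph = 27.67 m/s.
KE = 1.807×10^7 J
1.807×10^7 J × (1 kWh / 3.600×10^6 J) = 5.020 kWh

5.02 kWh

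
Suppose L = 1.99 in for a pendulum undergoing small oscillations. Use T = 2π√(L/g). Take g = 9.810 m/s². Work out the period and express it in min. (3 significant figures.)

Directly: T = 2π√(L/g).
L = 1.99 in = 0.05055 m; g = 9.810 m/s².
T = 0.4510 s
0.4510 s × (1 min / 60.00 s) = 0.007517 min

0.00752 min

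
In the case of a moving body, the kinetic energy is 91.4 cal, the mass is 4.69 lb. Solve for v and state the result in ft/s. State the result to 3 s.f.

62.2 ft/s

Rearranging: v = √(2·KE/m).
KE = 91.4 cal = 382.4 J; m = 4.69 lb = 2.127 kg.
v = 18.96 m/s
18.96 m/s × (1 ft/s / 0.3048 m/s) = 62.21 ft/s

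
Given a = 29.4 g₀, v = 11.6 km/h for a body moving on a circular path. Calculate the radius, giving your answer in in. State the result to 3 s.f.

Solving a = v²/r for r: r = v²/a.
a = 29.4 g₀ = 288.3 m/s²; v = 11.6 km/h = 3.222 m/s.
r = 0.03601 m
0.03601 m × (1 in / 0.02540 m) = 1.418 in

1.42 in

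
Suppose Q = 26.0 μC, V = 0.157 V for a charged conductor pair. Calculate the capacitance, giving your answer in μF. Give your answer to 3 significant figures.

Directly: C = Q/V.
Q = 26.0 μC = 2.600×10^-5 C; V = 0.157 V.
C = 1.656×10^-4 F
1.656×10^-4 F × (1 μF / 1.000×10^-6 F) = 165.6 μF

166 μF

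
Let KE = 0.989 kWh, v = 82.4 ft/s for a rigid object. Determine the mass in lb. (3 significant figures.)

24900 lb

Solving KE = ½mv² for m: m = 2·KE/v².
KE = 0.989 kWh = 3.560×10^6 J; v = 82.4 ft/s = 25.12 m/s.
m = 11289 kg
11289 kg × (1 lb / 0.4536 kg) = 24887 lb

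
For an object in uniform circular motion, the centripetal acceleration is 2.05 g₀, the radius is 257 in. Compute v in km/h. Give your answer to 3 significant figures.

41.2 km/h

Rearranging: v = √(a·r).
a = 2.05 g₀ = 20.10 m/s²; r = 257 in = 6.528 m.
v = 11.46 m/s
11.46 m/s × (1 km/h / 0.2778 m/s) = 41.24 km/h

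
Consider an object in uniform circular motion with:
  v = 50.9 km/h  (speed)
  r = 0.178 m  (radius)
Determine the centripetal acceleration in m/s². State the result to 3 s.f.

1120 m/s²

a is given directly by: a = v²/r.
v = 50.9 km/h = 14.14 m/s; r = 0.178 m.
a = 1123 m/s²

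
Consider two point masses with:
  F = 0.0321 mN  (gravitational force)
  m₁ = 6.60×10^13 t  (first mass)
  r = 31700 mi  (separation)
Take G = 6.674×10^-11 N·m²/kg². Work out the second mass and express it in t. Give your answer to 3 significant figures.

Rearranging F = G·m₁·m₂/r² for m₂: m₂ = F·r²/(G·m₁).
F = 0.0321 mN = 3.210×10^-5 N; m₁ = 6.60×10^13 t = 6.600×10^16 kg; r = 31700 mi = 5.102×10^7 m; G = 6.674×10^-11 N·m²/kg².
m₂ = 18967 kg
18967 kg × (1 t / 1000 kg) = 18.97 t

19.0 t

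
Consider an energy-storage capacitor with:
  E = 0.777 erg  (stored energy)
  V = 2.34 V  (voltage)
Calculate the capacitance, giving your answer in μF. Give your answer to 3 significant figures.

Solving E = ½C·V² for C: C = 2E/V².
E = 0.777 erg = 7.770×10^-8 J; V = 2.34 V.
C = 2.838×10^-8 F
2.838×10^-8 F × (1 μF / 1.000×10^-6 F) = 0.02838 μF

0.0284 μF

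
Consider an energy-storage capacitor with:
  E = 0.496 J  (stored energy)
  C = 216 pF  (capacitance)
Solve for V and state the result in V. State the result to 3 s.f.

Solving E = ½C·V² for V: V = √(2E/C).
E = 0.496 J; C = 216 pF = 2.160×10^-10 F.
V = 67769 V  (the unit combination reduces to kg·m²/(A·s³) = V)

67800 V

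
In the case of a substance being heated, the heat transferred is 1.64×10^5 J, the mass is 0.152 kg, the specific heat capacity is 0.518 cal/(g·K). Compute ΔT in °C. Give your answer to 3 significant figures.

Solving Q = m·c·ΔT for ΔT: ΔT = Q/(m·c).
Q = 1.64×10^5 J; m = 0.152 kg; c = 0.518 cal/(g·K) = 2167 J/(kg·K).
ΔT = 497.8 K
Since 1 °C = 1 K, 497.8 °C.

498 °C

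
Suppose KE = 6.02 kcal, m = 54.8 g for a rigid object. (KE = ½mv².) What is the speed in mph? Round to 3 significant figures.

2140 mph

Solving KE = ½mv² for v: v = √(2·KE/m).
KE = 6.02 kcal = 25188 J; m = 54.8 g = 0.05480 kg.
v = 958.8 m/s
958.8 m/s × (1 mph / 0.4470 m/s) = 2145 mph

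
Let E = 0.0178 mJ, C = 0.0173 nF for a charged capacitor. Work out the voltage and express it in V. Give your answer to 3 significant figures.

Rearranging: V = √(2E/C).
E = 0.0178 mJ = 1.780×10^-5 J; C = 0.0173 nF = 1.730×10^-11 F.
V = 1435 V  (the unit combination reduces to kg·m²/(A·s³) = V)

1430 V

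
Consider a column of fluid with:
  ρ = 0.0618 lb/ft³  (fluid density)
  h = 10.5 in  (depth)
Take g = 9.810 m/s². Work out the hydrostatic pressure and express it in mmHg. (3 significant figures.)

0.0194 mmHg

Directly: P = ρgh.
ρ = 0.0618 lb/ft³ = 0.9899 kg/m³; h = 10.5 in = 0.2667 m; g = 9.810 m/s².
P = 2.590 Pa
2.590 Pa × (1 mmHg / 133.3 Pa) = 0.01943 mmHg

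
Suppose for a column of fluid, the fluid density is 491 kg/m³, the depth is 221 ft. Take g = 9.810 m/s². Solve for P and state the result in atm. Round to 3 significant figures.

P is given directly by: P = ρgh.
ρ = 491 kg/m³; h = 221 ft = 67.36 m; g = 9.810 m/s².
P = 3.245×10^5 Pa
3.245×10^5 Pa × (1 atm / 1.013×10^5 Pa) = 3.202 atm

3.20 atm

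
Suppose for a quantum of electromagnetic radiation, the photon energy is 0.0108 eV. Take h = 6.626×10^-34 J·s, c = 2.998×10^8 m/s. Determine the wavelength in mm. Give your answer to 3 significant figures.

Solving E = h·c/λ for λ: λ = hc/E.
E = 0.0108 eV = 1.730×10^-21 J; h = 6.626×10^-34 J·s; c = 2.998×10^8 m/s.
λ = 1.148×10^-4 m
1.148×10^-4 m × (1 mm / 0.001000 m) = 0.1148 mm

0.115 mm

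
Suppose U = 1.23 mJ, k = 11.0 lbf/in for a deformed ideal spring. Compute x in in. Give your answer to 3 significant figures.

Rearranging: x = √(2U/k).
U = 1.23 mJ = 0.001230 J; k = 11.0 lbf/in = 1926 N/m.
x = 0.001130 m
0.001130 m × (1 in / 0.02540 m) = 0.04449 in

0.0445 in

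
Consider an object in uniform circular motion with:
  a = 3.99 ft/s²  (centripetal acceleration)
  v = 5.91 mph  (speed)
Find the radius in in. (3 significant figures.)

Rearranging: r = v²/a.
a = 3.99 ft/s² = 1.216 m/s²; v = 5.91 mph = 2.642 m/s.
r = 5.740 m
5.740 m × (1 in / 0.02540 m) = 226.0 in

226 in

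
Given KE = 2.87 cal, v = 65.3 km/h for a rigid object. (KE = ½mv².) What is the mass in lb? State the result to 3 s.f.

0.161 lb

Rearranging KE = ½mv² for m: m = 2·KE/v².
KE = 2.87 cal = 12.01 J; v = 65.3 km/h = 18.14 m/s.
m = 0.07299 kg
0.07299 kg × (1 lb / 0.4536 kg) = 0.1609 lb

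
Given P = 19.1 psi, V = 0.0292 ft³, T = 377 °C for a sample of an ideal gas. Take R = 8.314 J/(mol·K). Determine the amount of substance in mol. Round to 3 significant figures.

From the ideal-gas law: n = PV/(RT).
P = 19.1 psi = 1.317×10^5 Pa; V = 0.0292 ft³ = 8.269×10^-4 m³; T = 377 °C = 650.1 K; R = 8.314 J/(mol·K).
n = 0.02014 mol

0.0201 mol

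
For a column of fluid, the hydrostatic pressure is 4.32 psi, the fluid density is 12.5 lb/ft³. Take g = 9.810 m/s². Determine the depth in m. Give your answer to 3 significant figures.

15.2 m

Solving P = ρ·g·h for h: h = P/(ρ·g).
P = 4.32 psi = 29785 Pa; ρ = 12.5 lb/ft³ = 200.2 kg/m³; g = 9.810 m/s².
h = 15.16 m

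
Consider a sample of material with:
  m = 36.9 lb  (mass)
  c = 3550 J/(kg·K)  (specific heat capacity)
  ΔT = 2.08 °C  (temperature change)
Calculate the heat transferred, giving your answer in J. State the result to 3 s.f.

1.24×10^5 J

Q is given directly by: Q = mcΔT.
m = 36.9 lb = 16.74 kg; c = 3550 J/(kg·K); ΔT = 2.08 °C = 2.080 K.
Q = 1.236×10^5 J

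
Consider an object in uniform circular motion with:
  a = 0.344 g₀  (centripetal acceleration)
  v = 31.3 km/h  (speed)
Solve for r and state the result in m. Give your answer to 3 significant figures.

Rearranging a = v²/r for r: r = v²/a.
a = 0.344 g₀ = 3.373 m/s²; v = 31.3 km/h = 8.694 m/s.
r = 22.41 m

22.4 m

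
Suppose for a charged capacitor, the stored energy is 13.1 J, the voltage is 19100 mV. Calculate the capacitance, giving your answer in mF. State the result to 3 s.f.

Rearranging: C = 2E/V².
E = 13.1 J; V = 19100 mV = 19.10 V.
C = 0.07182 F
0.07182 F × (1 mF / 0.001000 F) = 71.82 mF

71.8 mF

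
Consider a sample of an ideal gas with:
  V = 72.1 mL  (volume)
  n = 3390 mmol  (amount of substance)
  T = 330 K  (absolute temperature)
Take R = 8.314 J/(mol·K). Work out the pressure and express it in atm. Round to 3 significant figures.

From the ideal-gas law: P = nRT/V.
V = 72.1 mL = 7.210×10^-5 m³; n = 3390 mmol = 3.390 mol; T = 330 K; R = 8.314 J/(mol·K).
P = 1.290×10^8 Pa  (the unit combination reduces to kg/(m·s²) = Pa)
1.290×10^8 Pa × (1 atm / 1.013×10^5 Pa) = 1273 atm

1270 atm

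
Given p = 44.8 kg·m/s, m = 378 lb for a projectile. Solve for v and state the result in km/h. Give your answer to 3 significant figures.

0.941 km/h

Solving p = m·v for v: v = p/m.
p = 44.8 kg·m/s; m = 378 lb = 171.5 kg.
v = 0.2613 m/s
0.2613 m/s × (1 km/h / 0.2778 m/s) = 0.9406 km/h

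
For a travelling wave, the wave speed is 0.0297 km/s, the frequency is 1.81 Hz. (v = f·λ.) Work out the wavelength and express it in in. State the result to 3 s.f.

646 in

Rearranging v = f·λ for λ: λ = v/f.
v = 0.0297 km/s = 29.70 m/s; f = 1.81 Hz.
λ = 16.41 m
16.41 m × (1 in / 0.02540 m) = 646.0 in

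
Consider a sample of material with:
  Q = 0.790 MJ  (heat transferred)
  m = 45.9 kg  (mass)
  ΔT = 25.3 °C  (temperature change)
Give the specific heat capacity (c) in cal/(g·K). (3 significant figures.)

0.163 cal/(g·K)

Rearranging: c = Q/(m·ΔT).
Q = 0.790 MJ = 7.900×10^5 J; m = 45.9 kg; ΔT = 25.3 °C = 25.30 K.
c = 680.3 J/(kg·K)
680.3 J/(kg·K) × (1 cal/(g·K) / 4184 J/(kg·K)) = 0.1626 cal/(g·K)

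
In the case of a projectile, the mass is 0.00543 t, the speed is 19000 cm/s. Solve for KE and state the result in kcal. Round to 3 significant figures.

Directly: KE = ½mv².
m = 0.00543 t = 5.430 kg; v = 19000 cm/s = 190.0 m/s.
KE = 98012 J  (the unit combination reduces to kg·m²/s² = J)
98012 J × (1 kcal / 4184 J) = 23.43 kcal

23.4 kcal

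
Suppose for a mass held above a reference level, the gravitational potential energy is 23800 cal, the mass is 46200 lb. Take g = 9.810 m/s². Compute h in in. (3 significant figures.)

19.1 in

Solving PE = m·g·h for h: h = PE/(m·g).
PE = 23800 cal = 99579 J; m = 46200 lb = 20956 kg; g = 9.810 m/s².
h = 0.4844 m
0.4844 m × (1 in / 0.02540 m) = 19.07 in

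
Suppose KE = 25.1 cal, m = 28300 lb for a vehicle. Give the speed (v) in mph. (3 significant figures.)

Solving KE = ½mv² for v: v = √(2·KE/m).
KE = 25.1 cal = 105.0 J; m = 28300 lb = 12837 kg.
v = 0.1279 m/s
0.1279 m/s × (1 mph / 0.4470 m/s) = 0.2861 mph

0.286 mph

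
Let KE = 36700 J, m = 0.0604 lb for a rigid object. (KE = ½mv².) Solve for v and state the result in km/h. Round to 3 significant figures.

Rearranging: v = √(2·KE/m).
KE = 36700 J; m = 0.0604 lb = 0.02740 kg.
v = 1637 m/s
1637 m/s × (1 km/h / 0.2778 m/s) = 5892 km/h

5890 km/h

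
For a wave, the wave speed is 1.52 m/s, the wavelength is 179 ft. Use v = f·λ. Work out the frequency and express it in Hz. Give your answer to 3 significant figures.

Rearranging: f = v/λ.
v = 1.52 m/s; λ = 179 ft = 54.56 m.
f = 0.02786 Hz

0.0279 Hz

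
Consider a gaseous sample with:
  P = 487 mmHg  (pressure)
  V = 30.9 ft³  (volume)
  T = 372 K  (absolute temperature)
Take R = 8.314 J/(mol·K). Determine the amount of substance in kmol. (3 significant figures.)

0.0184 kmol

Solving PV = nRT for n: n = PV/(RT).
P = 487 mmHg = 64928 Pa; V = 30.9 ft³ = 0.8750 m³; T = 372 K; R = 8.314 J/(mol·K).
n = 18.37 mol
18.37 mol × (1 kmol / 1000 mol) = 0.01837 kmol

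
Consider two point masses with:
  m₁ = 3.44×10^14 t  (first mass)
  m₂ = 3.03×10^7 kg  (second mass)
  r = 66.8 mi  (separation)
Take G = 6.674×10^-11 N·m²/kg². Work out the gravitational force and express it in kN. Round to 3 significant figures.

60.2 kN

Directly: F = Gm₁m₂/r².
m₁ = 3.44×10^14 t = 3.440×10^17 kg; m₂ = 3.03×10^7 kg; r = 66.8 mi = 1.075×10^5 m; G = 6.674×10^-11 N·m²/kg².
F = 60192 N
60192 N × (1 kN / 1000 N) = 60.19 kN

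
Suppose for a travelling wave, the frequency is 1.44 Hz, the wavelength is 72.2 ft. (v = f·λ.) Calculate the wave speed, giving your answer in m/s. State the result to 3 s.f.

Directly: v = fλ.
f = 1.44 Hz; λ = 72.2 ft = 22.01 m.
v = 31.69 m/s

31.7 m/s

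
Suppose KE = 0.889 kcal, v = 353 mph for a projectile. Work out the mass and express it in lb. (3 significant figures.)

0.659 lb

Solving KE = ½mv² for m: m = 2·KE/v².
KE = 0.889 kcal = 3720 J; v = 353 mph = 157.8 m/s.
m = 0.2987 kg
0.2987 kg × (1 lb / 0.4536 kg) = 0.6586 lb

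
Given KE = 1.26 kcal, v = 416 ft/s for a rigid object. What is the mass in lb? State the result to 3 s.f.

Solving KE = ½mv² for m: m = 2·KE/v².
KE = 1.26 kcal = 5272 J; v = 416 ft/s = 126.8 m/s.
m = 0.6558 kg
0.6558 kg × (1 lb / 0.4536 kg) = 1.446 lb

1.45 lb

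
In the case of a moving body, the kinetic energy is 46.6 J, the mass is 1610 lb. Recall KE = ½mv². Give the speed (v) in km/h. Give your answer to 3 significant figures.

1.29 km/h

Solving KE = ½mv² for v: v = √(2·KE/m).
KE = 46.6 J; m = 1610 lb = 730.3 kg.
v = 0.3572 m/s
0.3572 m/s × (1 km/h / 0.2778 m/s) = 1.286 km/h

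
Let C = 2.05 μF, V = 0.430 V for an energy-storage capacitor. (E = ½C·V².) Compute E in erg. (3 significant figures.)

Directly: E = ½CV².
C = 2.05 μF = 2.050×10^-6 F; V = 0.430 V.
E = 1.895×10^-7 J  (the unit combination reduces to kg·m²/s² = J)
1.895×10^-7 J × (1 erg / 1.000×10^-7 J) = 1.895 erg

1.90 erg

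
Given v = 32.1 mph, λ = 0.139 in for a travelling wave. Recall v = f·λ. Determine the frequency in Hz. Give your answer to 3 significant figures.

Rearranging v = f·λ for f: f = v/λ.
v = 32.1 mph = 14.35 m/s; λ = 0.139 in = 0.003531 m.
f = 4064 Hz

4060 Hz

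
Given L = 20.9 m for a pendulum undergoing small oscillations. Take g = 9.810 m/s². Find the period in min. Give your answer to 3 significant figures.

0.153 min

Directly: T = 2π√(L/g).
L = 20.9 m; g = 9.810 m/s².
T = 9.171 s
9.171 s × (1 min / 60.00 s) = 0.1529 min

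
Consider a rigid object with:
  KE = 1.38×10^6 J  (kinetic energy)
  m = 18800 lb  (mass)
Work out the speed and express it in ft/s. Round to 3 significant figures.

Rearranging KE = ½mv² for v: v = √(2·KE/m).
KE = 1.38×10^6 J; m = 18800 lb = 8528 kg.
v = 17.99 m/s
17.99 m/s × (1 ft/s / 0.3048 m/s) = 59.02 ft/s

59.0 ft/s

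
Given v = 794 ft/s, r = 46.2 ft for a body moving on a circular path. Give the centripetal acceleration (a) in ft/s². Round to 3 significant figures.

13600 ft/s²

Directly: a = v²/r.
v = 794 ft/s = 242.0 m/s; r = 46.2 ft = 14.08 m.
a = 4159 m/s²
4159 m/s² × (1 ft/s² / 0.3048 m/s²) = 13646 ft/s²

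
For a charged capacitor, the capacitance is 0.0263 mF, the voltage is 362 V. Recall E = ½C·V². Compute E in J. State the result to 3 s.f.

1.72 J

E is given directly by: E = ½CV².
C = 0.0263 mF = 2.630×10^-5 F; V = 362 V.
E = 1.723 J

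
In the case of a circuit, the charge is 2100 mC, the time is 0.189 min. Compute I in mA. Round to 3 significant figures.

Rearranging q = I·t for I: I = q/t.
q = 2100 mC = 2.100 C; t = 0.189 min = 11.34 s.
I = 0.1852 A
0.1852 A × (1 mA / 0.001000 A) = 185.2 mA

185 mA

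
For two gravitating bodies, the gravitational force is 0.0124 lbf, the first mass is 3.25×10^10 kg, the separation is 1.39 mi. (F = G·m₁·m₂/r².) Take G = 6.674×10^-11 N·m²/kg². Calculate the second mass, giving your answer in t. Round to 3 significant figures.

Rearranging F = G·m₁·m₂/r² for m₂: m₂ = F·r²/(G·m₁).
F = 0.0124 lbf = 0.05516 N; m₁ = 3.25×10^10 kg; r = 1.39 mi = 2237 m; G = 6.674×10^-11 N·m²/kg².
m₂ = 1.273×10^5 kg
1.273×10^5 kg × (1 t / 1000 kg) = 127.3 t

127 t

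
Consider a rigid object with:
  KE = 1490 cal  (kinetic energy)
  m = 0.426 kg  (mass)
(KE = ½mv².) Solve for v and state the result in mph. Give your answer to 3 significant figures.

Rearranging: v = √(2·KE/m).
KE = 1490 cal = 6234 J; m = 0.426 kg.
v = 171.1 m/s
171.1 m/s × (1 mph / 0.4470 m/s) = 382.7 mph

383 mph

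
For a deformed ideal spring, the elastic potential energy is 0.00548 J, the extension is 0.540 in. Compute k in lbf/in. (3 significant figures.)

0.333 lbf/in

Rearranging: k = 2U/x².
U = 0.00548 J; x = 0.540 in = 0.01372 m.
k = 58.26 N/m
58.26 N/m × (1 lbf/in / 175.1 N/m) = 0.3327 lbf/in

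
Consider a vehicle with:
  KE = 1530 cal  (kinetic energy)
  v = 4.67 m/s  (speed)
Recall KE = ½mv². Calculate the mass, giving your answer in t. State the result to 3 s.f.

0.587 t

Solving KE = ½mv² for m: m = 2·KE/v².
KE = 1530 cal = 6402 J; v = 4.67 m/s.
m = 587.1 kg
587.1 kg × (1 t / 1000 kg) = 0.5871 t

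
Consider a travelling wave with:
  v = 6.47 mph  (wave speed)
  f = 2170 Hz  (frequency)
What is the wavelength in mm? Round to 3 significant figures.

1.33 mm

Solving v = f·λ for λ: λ = v/f.
v = 6.47 mph = 2.892 m/s; f = 2170 Hz.
λ = 0.001333 m
0.001333 m × (1 mm / 0.001000 m) = 1.333 mm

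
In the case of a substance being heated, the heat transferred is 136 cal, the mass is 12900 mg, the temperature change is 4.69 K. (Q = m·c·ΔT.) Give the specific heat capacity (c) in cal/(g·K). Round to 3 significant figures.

2.25 cal/(g·K)

Rearranging Q = m·c·ΔT for c: c = Q/(m·ΔT).
Q = 136 cal = 569.0 J; m = 12900 mg = 0.01290 kg; ΔT = 4.69 K.
c = 9405 J/(kg·K)
9405 J/(kg·K) × (1 cal/(g·K) / 4184 J/(kg·K)) = 2.248 cal/(g·K)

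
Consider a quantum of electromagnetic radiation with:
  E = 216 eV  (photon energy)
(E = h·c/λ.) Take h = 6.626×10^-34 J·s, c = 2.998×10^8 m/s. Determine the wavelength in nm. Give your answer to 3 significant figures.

Rearranging: λ = hc/E.
E = 216 eV = 3.461×10^-17 J; h = 6.626×10^-34 J·s; c = 2.998×10^8 m/s.
λ = 5.740×10^-9 m
5.740×10^-9 m × (1 nm / 1.000×10^-9 m) = 5.740 nm

5.74 nm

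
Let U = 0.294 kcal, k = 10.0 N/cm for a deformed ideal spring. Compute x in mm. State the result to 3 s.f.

Rearranging U = ½k·x² for x: x = √(2U/k).
U = 0.294 kcal = 1230 J; k = 10.0 N/cm = 1000 N/m.
x = 1.568 m
1.568 m × (1 mm / 0.001000 m) = 1568 mm

1570 mm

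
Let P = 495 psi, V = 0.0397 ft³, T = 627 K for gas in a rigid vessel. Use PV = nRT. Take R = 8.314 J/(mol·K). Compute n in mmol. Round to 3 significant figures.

736 mmol

Rearranging: n = PV/(RT).
P = 495 psi = 3.413×10^6 Pa; V = 0.0397 ft³ = 0.001124 m³; T = 627 K; R = 8.314 J/(mol·K).
n = 0.7360 mol
0.7360 mol × (1 mmol / 0.001000 mol) = 736.0 mmol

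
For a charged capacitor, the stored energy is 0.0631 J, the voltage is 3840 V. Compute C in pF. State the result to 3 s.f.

8560 pF

Rearranging: C = 2E/V².
E = 0.0631 J; V = 3840 V.
C = 8.558×10^-9 F
8.558×10^-9 F × (1 pF / 1.000×10^-12 F) = 8558 pF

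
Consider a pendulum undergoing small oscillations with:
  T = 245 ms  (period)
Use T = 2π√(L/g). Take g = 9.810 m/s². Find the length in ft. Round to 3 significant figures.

Rearranging: L = g·(T/2π)².
T = 245 ms = 0.2450 s; g = 9.810 m/s².
L = 0.01492 m
0.01492 m × (1 ft / 0.3048 m) = 0.04894 ft

0.0489 ft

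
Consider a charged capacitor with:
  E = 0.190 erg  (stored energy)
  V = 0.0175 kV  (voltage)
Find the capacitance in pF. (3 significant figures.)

Rearranging E = ½C·V² for C: C = 2E/V².
E = 0.190 erg = 1.900×10^-8 J; V = 0.0175 kV = 17.50 V.
C = 1.241×10^-10 F
1.241×10^-10 F × (1 pF / 1.000×10^-12 F) = 124.1 pF

124 pF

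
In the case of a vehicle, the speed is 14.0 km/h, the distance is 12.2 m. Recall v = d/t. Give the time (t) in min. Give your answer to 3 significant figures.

0.0523 min

Rearranging v = d/t for t: t = d/v.
v = 14.0 km/h = 3.889 m/s; d = 12.2 m.
t = 3.137 s
3.137 s × (1 min / 60.00 s) = 0.05229 min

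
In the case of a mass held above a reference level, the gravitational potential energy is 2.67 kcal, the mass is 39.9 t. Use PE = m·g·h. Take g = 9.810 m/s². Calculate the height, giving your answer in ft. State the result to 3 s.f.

Solving PE = m·g·h for h: h = PE/(m·g).
PE = 2.67 kcal = 11171 J; m = 39.9 t = 39900 kg; g = 9.810 m/s².
h = 0.02854 m
0.02854 m × (1 ft / 0.3048 m) = 0.09364 ft

0.0936 ft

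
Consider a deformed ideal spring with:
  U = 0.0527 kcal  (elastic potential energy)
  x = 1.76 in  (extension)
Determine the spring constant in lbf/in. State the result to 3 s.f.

Solving U = ½k·x² for k: k = 2U/x².
U = 0.0527 kcal = 220.5 J; x = 1.76 in = 0.04470 m.
k = 2.207×10^5 N/m
2.207×10^5 N/m × (1 lbf/in / 175.1 N/m) = 1260 lbf/in

1260 lbf/in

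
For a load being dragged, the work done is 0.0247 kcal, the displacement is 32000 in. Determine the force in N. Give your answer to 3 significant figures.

Rearranging: F = W/d.
W = 0.0247 kcal = 103.3 J; d = 32000 in = 812.8 m.
F = 0.1271 N

0.127 N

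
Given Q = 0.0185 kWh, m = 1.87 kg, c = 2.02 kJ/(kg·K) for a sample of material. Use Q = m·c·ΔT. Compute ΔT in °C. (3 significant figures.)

Rearranging Q = m·c·ΔT for ΔT: ΔT = Q/(m·c).
Q = 0.0185 kWh = 66600 J; m = 1.87 kg; c = 2.02 kJ/(kg·K) = 2020 J/(kg·K).
ΔT = 17.63 K
Since 1 °C = 1 K, 17.63 °C.

17.6 °C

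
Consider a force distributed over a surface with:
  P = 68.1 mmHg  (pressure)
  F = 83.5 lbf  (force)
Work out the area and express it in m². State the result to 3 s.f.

Solving P = F/A for A: A = F/P.
P = 68.1 mmHg = 9079 Pa; F = 83.5 lbf = 371.4 N.
A = 0.04091 m²

0.0409 m²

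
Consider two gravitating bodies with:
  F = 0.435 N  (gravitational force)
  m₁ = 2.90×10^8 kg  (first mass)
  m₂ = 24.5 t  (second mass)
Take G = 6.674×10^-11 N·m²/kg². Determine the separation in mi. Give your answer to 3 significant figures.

Solving F = G·m₁·m₂/r² for r: r = √(G·m₁m₂/F).
F = 0.435 N; m₁ = 2.90×10^8 kg; m₂ = 24.5 t = 24500 kg; G = 6.674×10^-11 N·m²/kg².
r = 33.02 m
33.02 m × (1 mi / 1609 m) = 0.02052 mi

0.0205 mi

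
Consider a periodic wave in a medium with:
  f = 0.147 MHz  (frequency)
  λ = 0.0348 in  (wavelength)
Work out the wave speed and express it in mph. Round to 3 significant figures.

v is given directly by: v = fλ.
f = 0.147 MHz = 1.470×10^5 Hz; λ = 0.0348 in = 8.839×10^-4 m.
v = 129.9 m/s
129.9 m/s × (1 mph / 0.4470 m/s) = 290.7 mph

291 mph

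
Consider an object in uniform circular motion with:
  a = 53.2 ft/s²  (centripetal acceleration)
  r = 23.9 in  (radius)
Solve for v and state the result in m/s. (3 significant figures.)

Rearranging: v = √(a·r).
a = 53.2 ft/s² = 16.22 m/s²; r = 23.9 in = 0.6071 m.
v = 3.137 m/s

3.14 m/s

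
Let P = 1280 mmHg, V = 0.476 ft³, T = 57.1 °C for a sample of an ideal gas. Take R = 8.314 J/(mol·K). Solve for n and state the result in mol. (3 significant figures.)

0.838 mol

From the ideal-gas law: n = PV/(RT).
P = 1280 mmHg = 1.707×10^5 Pa; V = 0.476 ft³ = 0.01348 m³; T = 57.1 °C = 330.2 K; R = 8.314 J/(mol·K).
n = 0.8377 mol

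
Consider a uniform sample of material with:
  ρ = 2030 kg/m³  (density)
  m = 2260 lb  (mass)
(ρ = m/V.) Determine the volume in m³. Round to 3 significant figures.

Rearranging ρ = m/V for V: V = m/ρ.
ρ = 2030 kg/m³; m = 2260 lb = 1025 kg.
V = 0.5050 m³

0.505 m³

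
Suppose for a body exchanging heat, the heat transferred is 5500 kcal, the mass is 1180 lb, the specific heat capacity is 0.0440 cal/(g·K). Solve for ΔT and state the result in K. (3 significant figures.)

Rearranging Q = m·c·ΔT for ΔT: ΔT = Q/(m·c).
Q = 5500 kcal = 2.301×10^7 J; m = 1180 lb = 535.2 kg; c = 0.0440 cal/(g·K) = 184.1 J/(kg·K).
ΔT = 233.5 K

234 K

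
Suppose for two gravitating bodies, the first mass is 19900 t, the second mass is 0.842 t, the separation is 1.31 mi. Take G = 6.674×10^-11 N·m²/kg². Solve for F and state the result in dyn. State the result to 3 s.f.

F is given directly by: F = Gm₁m₂/r².
m₁ = 19900 t = 1.990×10^7 kg; m₂ = 0.842 t = 842.0 kg; r = 1.31 mi = 2108 m; G = 6.674×10^-11 N·m²/kg².
F = 2.516×10^-7 N
2.516×10^-7 N × (1 dyn / 1.000×10^-5 N) = 0.02516 dyn

0.0252 dyn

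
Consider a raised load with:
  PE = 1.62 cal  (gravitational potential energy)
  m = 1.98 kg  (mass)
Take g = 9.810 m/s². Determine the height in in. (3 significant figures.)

13.7 in

Solving PE = m·g·h for h: h = PE/(m·g).
PE = 1.62 cal = 6.778 J; m = 1.98 kg; g = 9.810 m/s².
h = 0.3490 m
0.3490 m × (1 in / 0.02540 m) = 13.74 in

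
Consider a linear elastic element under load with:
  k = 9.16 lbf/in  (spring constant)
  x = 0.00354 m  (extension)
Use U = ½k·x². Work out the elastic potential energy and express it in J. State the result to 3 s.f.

0.0101 J

U is given directly by: U = ½kx².
k = 9.16 lbf/in = 1604 N/m; x = 0.00354 m.
U = 0.01005 J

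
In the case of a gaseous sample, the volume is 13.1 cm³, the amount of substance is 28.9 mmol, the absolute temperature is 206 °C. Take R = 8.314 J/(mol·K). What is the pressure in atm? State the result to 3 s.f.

From the ideal-gas law: P = nRT/V.
V = 13.1 cm³ = 1.310×10^-5 m³; n = 28.9 mmol = 0.02890 mol; T = 206 °C = 479.1 K; R = 8.314 J/(mol·K).
P = 8.788×10^6 Pa
8.788×10^6 Pa × (1 atm / 1.013×10^5 Pa) = 86.73 atm

86.7 atm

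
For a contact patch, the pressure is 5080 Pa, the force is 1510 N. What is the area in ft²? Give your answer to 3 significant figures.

Solving P = F/A for A: A = F/P.
P = 5080 Pa; F = 1510 N.
A = 0.2972 m²
0.2972 m² × (1 ft² / 0.09290 m²) = 3.200 ft²

3.20 ft²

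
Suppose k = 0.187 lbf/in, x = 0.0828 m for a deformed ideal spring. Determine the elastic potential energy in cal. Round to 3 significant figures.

U is given directly by: U = ½kx².
k = 0.187 lbf/in = 32.75 N/m; x = 0.0828 m.
U = 0.1123 J  (the unit combination reduces to kg·m²/s² = J)
0.1123 J × (1 cal / 4.184 J) = 0.02683 cal

0.0268 cal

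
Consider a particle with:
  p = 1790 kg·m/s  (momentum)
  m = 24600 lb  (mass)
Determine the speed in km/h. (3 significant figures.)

Rearranging p = m·v for v: v = p/m.
p = 1790 kg·m/s; m = 24600 lb = 11158 kg.
v = 0.1604 m/s
0.1604 m/s × (1 km/h / 0.2778 m/s) = 0.5775 km/h

0.578 km/h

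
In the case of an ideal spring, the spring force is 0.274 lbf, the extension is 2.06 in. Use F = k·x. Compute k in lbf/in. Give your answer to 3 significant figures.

From Hooke's law: k = F/x.
F = 0.274 lbf = 1.219 N; x = 2.06 in = 0.05232 m.
k = 23.29 N/m
23.29 N/m × (1 lbf/in / 175.1 N/m) = 0.1330 lbf/in

0.133 lbf/in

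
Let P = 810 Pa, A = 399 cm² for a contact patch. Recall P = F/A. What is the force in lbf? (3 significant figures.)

Rearranging: F = P·A.
P = 810 Pa; A = 399 cm² = 0.03990 m².
F = 32.32 N
32.32 N × (1 lbf / 4.448 N) = 7.266 lbf

7.27 lbf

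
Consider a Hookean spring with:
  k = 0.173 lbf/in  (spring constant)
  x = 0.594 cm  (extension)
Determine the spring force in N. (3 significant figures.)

0.180 N

F is given directly by: F = kx.
k = 0.173 lbf/in = 30.30 N/m; x = 0.594 cm = 0.005940 m.
F = 0.1800 N  (the unit combination reduces to kg·m/s² = N)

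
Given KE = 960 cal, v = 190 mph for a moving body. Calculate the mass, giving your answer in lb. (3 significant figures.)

Rearranging: m = 2·KE/v².
KE = 960 cal = 4017 J; v = 190 mph = 84.94 m/s.
m = 1.114 kg
1.114 kg × (1 lb / 0.4536 kg) = 2.455 lb

2.45 lb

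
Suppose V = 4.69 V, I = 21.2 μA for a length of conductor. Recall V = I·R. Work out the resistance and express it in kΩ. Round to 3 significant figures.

Rearranging V = I·R for R: R = V/I.
V = 4.69 V; I = 21.2 μA = 2.120×10^-5 A.
R = 2.212×10^5 Ω
2.212×10^5 Ω × (1 kΩ / 1000 Ω) = 221.2 kΩ

221 kΩ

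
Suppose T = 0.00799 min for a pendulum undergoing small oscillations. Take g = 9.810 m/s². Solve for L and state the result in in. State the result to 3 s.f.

2.25 in

Rearranging T = 2π√(L/g) for L: L = g·(T/2π)².
T = 0.00799 min = 0.4794 s; g = 9.810 m/s².
L = 0.05711 m
0.05711 m × (1 in / 0.02540 m) = 2.248 in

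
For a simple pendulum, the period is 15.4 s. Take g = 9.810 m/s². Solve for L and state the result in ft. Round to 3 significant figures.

Rearranging: L = g·(T/2π)².
T = 15.4 s; g = 9.810 m/s².
L = 58.93 m
58.93 m × (1 ft / 0.3048 m) = 193.3 ft

193 ft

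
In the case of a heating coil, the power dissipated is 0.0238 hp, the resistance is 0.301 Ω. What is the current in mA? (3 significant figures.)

Solving P = I²R for I: I = √(P/R).
P = 0.0238 hp = 17.75 W; R = 0.301 Ω.
I = 7.679 A
7.679 A × (1 mA / 0.001000 A) = 7679 mA

7680 mA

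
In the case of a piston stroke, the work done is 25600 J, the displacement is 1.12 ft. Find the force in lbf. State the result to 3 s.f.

Solving W = F·d for F: F = W/d.
W = 25600 J; d = 1.12 ft = 0.3414 m.
F = 74991 N
74991 N × (1 lbf / 4.448 N) = 16859 lbf

16900 lbf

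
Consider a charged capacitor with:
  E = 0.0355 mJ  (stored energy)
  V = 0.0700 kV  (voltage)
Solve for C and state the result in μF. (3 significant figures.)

Solving E = ½C·V² for C: C = 2E/V².
E = 0.0355 mJ = 3.550×10^-5 J; V = 0.0700 kV = 70.00 V.
C = 1.449×10^-8 F
1.449×10^-8 F × (1 μF / 1.000×10^-6 F) = 0.01449 μF

0.0145 μF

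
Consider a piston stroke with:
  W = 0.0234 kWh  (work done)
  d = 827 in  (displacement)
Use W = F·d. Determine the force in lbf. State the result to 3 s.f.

902 lbf

Rearranging: F = W/d.
W = 0.0234 kWh = 84240 J; d = 827 in = 21.01 m.
F = 4010 N  (the unit combination reduces to kg·m/s² = N)
4010 N × (1 lbf / 4.448 N) = 901.6 lbf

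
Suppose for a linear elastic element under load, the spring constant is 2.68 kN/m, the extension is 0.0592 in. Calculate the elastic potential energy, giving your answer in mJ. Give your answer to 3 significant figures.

3.03 mJ

U is given directly by: U = ½kx².
k = 2.68 kN/m = 2680 N/m; x = 0.0592 in = 0.001504 m.
U = 0.003030 J
0.003030 J × (1 mJ / 0.001000 J) = 3.030 mJ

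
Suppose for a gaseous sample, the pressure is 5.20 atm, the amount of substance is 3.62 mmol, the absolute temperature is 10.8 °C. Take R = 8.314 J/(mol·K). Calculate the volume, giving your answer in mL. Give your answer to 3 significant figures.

16.2 mL

Rearranging PV = nRT for V: V = nRT/P.
P = 5.20 atm = 5.269×10^5 Pa; n = 3.62 mmol = 0.003620 mol; T = 10.8 °C = 283.9 K; R = 8.314 J/(mol·K).
V = 1.622×10^-5 m³
1.622×10^-5 m³ × (1 mL / 1.000×10^-6 m³) = 16.22 mL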